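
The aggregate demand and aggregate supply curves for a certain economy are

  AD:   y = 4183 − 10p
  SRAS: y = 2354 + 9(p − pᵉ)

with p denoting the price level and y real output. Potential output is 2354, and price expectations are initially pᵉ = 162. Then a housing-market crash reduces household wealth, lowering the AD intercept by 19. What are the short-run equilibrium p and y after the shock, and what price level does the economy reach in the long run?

Short run: p = 172, y = 2444. Long run: p = 181.

AD shifts left: new AD is y = 4164 − 10p. With pᵉ = 162, SRAS is y = 896 + 9p.
Short run: 4164 − 10p = 896 + 9p gives 3268 = 19p, so p = 172 and y = 4164 − 10·172 = 2444.
y = 2444 is above potential 2354; expectations adjust and SRAS shifts left until y = 2354.
Long run: on the new AD curve, 2354 = 4164 − 10p gives p = 181.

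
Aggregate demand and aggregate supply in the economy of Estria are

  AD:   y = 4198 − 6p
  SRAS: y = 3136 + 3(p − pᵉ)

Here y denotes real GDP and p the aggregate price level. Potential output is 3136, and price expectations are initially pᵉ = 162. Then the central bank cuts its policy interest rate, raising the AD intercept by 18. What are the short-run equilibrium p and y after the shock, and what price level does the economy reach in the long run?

AD shifts right: new AD is y = 4216 − 6p. With pᵉ = 162, SRAS is y = 2650 + 3p.
Short run: 4216 − 6p = 2650 + 3p gives 1566 = 9p, so p = 174 and y = 4216 − 6·174 = 3172.
y = 3172 is above potential 3136; expectations adjust and SRAS shifts left until y = 3136.
Long run: on the new AD curve, 3136 = 4216 − 6p gives p = 180.

Short run: p = 174, y = 3172. Long run: p = 180.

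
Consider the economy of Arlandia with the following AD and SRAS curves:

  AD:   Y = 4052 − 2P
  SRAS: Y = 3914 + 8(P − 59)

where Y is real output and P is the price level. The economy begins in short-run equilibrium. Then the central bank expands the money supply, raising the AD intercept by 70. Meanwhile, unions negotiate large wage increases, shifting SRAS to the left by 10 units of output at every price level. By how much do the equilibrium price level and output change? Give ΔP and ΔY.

After both shocks: AD is Y = 4122 − 2P and SRAS is Y = 3432 + 8P.
Setting them equal: 690 = 10P, so P = 69.
Y = 4122 − 2·69 = 3984.
Initially P = 61, Y = 3930, so ΔP = +8 and ΔY = +54.

ΔP = +8, ΔY = +54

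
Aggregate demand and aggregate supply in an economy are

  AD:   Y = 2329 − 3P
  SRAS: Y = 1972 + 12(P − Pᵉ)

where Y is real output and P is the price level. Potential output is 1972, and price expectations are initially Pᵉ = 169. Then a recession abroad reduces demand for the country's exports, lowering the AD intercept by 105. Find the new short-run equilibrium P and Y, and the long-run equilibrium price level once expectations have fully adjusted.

AD shifts left: new AD is Y = 2224 − 3P. With Pᵉ = 169, SRAS is Y = 12P − 56.
Short run: 2224 − 3P = 12P − 56 gives 2280 = 15P, so P = 152 and Y = 2224 − 3·152 = 1768.
Y = 1768 is below potential 1972; expectations adjust and SRAS shifts right until Y = 1972.
Long run: on the new AD curve, 1972 = 2224 − 3P gives P = 84.

Short run: P = 152, Y = 1768. Long run: P = 84.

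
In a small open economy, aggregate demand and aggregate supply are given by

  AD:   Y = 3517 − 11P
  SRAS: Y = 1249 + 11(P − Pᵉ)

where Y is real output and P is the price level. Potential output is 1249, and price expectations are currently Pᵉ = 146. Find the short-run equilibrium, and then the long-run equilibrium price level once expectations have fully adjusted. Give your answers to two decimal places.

Short run: P = 176.09, Y = 1580.00. Long run: P = 206.18.

Short run: with Pᵉ = 146, SRAS is Y = 11P − 357. Setting AD = SRAS gives 3874 = 22P, so P = 176.09 and Y = 3517 − 11P = 1580.00.
Output 1580.00 is above potential 1249, so over time expected prices rise and SRAS shifts left until Y returns to 1249.
Long run: Y = 1249 on the AD curve gives 1249 = 3517 − 11P, so P = 206.18.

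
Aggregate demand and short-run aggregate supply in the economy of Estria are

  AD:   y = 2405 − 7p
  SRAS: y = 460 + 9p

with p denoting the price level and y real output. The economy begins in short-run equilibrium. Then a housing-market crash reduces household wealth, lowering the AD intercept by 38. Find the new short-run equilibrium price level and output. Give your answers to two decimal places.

This is a negative demand shock: AD shifts left.
New AD: y = 2367 − 7p.
Set AD = SRAS: 2367 − 7p = 460 + 9p, so 1907 = 16p and p = 119.19.
Substituting into AD, y = 1532.69.

p = 119.19, y = 1532.69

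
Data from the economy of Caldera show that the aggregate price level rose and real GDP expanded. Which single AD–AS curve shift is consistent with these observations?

P rose and Y rose. An AD shift moves P and Y in the same direction; an SRAS shift moves them in opposite directions.
Here P and Y moved in the same direction, so the AD curve shifted.
Since Y rose, AD shifted right.

AD shifted right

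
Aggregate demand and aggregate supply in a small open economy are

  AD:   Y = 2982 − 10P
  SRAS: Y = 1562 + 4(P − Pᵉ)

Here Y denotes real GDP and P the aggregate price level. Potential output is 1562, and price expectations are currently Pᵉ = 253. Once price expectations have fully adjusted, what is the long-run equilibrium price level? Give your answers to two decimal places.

Short run: with Pᵉ = 253, SRAS is Y = 550 + 4P. Setting AD = SRAS gives 2432 = 14P, so P = 173.71 and Y = 2982 − 10P = 1244.86.
Output 1244.86 is below potential 1562, so over time expected prices fall and SRAS shifts right until Y returns to 1562.
Long run: Y = 1562 on the AD curve gives 1562 = 2982 − 10P, so P = 142.00.

Long-run P = 142.00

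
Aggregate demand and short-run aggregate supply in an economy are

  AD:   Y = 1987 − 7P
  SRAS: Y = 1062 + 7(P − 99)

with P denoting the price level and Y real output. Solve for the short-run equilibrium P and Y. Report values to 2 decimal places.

Write SRAS as Y = 1062 + 7P − 693 = 369 + 7P.
Set AD = SRAS: 1987 − 7P = 369 + 7P, so 1618 = 14P and P = 115.57.
Substituting into AD, Y = 1987 − 7P = 1178.00.

P = 115.57, Y = 1178.00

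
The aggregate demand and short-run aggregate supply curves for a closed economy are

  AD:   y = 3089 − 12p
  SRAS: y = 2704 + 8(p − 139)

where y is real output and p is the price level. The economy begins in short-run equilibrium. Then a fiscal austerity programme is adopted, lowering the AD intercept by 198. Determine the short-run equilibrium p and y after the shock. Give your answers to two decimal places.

p = 64.95, y = 2111.60

This is a negative demand shock: AD shifts left.
New AD: y = 2891 − 12p.
SRAS can be written y = 1592 + 8p.
Set AD = SRAS: 2891 − 12p = 1592 + 8p, so 1299 = 20p and p = 64.95.
Substituting into AD, y = 2111.60.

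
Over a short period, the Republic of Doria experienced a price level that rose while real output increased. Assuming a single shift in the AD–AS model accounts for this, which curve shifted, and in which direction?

AD shifted right

P rose and Y rose. An AD shift moves P and Y in the same direction; an SRAS shift moves them in opposite directions.
Here P and Y moved in the same direction, so the AD curve shifted.
Since Y rose, AD shifted right.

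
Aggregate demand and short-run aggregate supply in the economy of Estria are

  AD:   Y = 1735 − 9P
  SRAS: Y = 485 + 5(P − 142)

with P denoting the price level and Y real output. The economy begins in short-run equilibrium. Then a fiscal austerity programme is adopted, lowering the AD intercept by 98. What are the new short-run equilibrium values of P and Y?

This is a negative demand shock: AD shifts left.
New AD: Y = 1637 − 9P.
SRAS can be written Y = 5P − 225.
Set AD = SRAS: 1637 − 9P = 5P − 225, so 1862 = 14P and P = 133.
Y = 1637 − 9·133 = 440.

P = 133, Y = 440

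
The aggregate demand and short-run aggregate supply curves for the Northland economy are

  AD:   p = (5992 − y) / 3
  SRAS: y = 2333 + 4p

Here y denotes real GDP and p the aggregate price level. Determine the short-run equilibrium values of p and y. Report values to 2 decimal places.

p = 522.71, y = 4423.86

Rearrange AD to y = 5992 − 3p.
Set AD = SRAS: 5992 − 3p = 2333 + 4p, so 3659 = 7p and p = 522.71.
Substituting into AD, y = 5992 − 3p = 4423.86.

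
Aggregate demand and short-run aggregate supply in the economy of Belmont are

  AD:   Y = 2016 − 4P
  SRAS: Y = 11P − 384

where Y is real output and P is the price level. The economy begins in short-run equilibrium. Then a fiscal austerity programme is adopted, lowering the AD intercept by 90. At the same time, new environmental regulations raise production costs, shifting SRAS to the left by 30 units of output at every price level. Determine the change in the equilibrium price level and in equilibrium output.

After both shocks: AD is Y = 1926 − 4P and SRAS is Y = 11P − 414.
Setting them equal: 2340 = 15P, so P = 156.
Y = 1926 − 4·156 = 1302.
Initially P = 160, Y = 1376, so ΔP = -4 and ΔY = -74.

ΔP = -4, ΔY = -74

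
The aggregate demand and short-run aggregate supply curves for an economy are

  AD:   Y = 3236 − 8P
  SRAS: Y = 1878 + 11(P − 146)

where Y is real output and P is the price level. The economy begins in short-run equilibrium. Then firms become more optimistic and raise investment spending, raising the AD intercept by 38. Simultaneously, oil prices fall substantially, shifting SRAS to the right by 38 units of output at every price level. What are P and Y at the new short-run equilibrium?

After both shocks: AD is Y = 3274 − 8P and SRAS is Y = 310 + 11P.
Setting them equal: 2964 = 19P, so P = 156.
Y = 3274 − 8·156 = 2026.

P = 156, Y = 2026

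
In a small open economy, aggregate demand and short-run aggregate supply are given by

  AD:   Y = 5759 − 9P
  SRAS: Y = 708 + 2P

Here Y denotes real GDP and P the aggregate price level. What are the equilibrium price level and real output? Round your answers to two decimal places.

Set AD = SRAS: 5759 − 9P = 708 + 2P, so 5051 = 11P and P = 459.18.
Substituting into AD, Y = 5759 − 9P = 1626.36.

P = 459.18, Y = 1626.36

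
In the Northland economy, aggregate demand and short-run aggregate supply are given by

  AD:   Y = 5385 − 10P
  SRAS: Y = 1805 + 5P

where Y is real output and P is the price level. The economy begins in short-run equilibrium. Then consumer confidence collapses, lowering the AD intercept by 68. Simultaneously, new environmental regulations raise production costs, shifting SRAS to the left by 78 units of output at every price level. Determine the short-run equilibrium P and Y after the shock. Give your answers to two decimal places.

After both shocks: AD is Y = 5317 − 10P and SRAS is Y = 1727 + 5P.
Setting them equal: 3590 = 15P, so P = 239.33.
Substituting into AD, Y = 2923.67.

P = 239.33, Y = 2923.67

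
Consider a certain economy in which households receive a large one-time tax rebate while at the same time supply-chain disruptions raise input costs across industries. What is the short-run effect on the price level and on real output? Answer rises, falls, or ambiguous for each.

The first event is a positive demand shock: AD shifts right, which by itself pushes P up and Y up.
The second is an adverse supply shock: SRAS shifts left, which by itself pushes P up and Y down.
Both shocks push P up, so P rises. The two shocks push Y in opposite directions, so the effect on Y is ambiguous.

Price level: rises; output: ambiguous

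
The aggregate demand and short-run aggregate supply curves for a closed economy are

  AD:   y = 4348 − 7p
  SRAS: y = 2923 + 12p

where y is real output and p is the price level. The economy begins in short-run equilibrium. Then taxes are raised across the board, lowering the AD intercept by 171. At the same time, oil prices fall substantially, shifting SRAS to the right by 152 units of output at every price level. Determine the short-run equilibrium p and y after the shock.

p = 58, y = 3771

After both shocks: AD is y = 4177 − 7p and SRAS is y = 3075 + 12p.
Setting them equal: 1102 = 19p, so p = 58.
y = 4177 − 7·58 = 3771.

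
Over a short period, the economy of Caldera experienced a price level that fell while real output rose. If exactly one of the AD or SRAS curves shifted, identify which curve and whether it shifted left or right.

P fell and Y rose. An AD shift moves P and Y in the same direction; an SRAS shift moves them in opposite directions.
Here P and Y moved in opposite directions, so the SRAS curve shifted.
Since Y rose, SRAS shifted right.

SRAS shifted right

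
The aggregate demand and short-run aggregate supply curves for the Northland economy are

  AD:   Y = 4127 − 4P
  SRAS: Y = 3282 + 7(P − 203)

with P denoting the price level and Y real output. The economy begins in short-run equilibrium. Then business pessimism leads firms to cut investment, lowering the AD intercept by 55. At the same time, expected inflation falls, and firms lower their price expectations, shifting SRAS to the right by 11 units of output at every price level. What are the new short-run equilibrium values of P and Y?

After both shocks: AD is Y = 4072 − 4P and SRAS is Y = 1872 + 7P.
Setting them equal: 2200 = 11P, so P = 200.
Y = 4072 − 4·200 = 3272.

P = 200, Y = 3272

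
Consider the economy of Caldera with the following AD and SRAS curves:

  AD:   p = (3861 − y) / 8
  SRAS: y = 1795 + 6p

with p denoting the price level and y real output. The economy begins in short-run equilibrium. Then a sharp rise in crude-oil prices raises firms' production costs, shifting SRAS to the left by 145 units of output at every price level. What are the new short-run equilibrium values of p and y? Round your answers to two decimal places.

This is a negative supply shock: SRAS shifts left.
New SRAS: y = 1650 + 6p.
Set AD = SRAS: 3861 − 8p = 1650 + 6p, so 2211 = 14p and p = 157.93.
Substituting into AD, y = 2597.57.

p = 157.93, y = 2597.57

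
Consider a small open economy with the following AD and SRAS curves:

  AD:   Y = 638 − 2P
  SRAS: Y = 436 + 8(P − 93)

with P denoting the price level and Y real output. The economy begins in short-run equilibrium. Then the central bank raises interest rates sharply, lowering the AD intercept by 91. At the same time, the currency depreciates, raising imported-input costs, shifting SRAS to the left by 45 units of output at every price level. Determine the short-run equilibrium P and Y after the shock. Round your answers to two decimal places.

P = 90.00, Y = 367.00

After both shocks: AD is Y = 547 − 2P and SRAS is Y = 8P − 353.
Setting them equal: 900 = 10P, so P = 90.00.
Substituting into AD, Y = 367.00.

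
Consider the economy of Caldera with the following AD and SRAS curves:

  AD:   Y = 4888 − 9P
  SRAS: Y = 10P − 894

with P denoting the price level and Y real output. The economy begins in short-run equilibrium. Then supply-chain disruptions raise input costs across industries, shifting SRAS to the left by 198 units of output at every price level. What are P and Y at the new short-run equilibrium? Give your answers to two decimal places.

This is a negative supply shock: SRAS shifts left.
New SRAS: Y = 10P − 1092.
Set AD = SRAS: 4888 − 9P = 10P − 1092, so 5980 = 19P and P = 314.74.
Substituting into AD, Y = 2055.37.

P = 314.74, Y = 2055.37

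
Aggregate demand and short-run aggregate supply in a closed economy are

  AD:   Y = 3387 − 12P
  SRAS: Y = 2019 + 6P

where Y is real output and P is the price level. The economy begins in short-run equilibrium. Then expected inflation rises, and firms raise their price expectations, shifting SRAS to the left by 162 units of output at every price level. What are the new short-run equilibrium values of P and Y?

P = 85, Y = 2367

This is a negative supply shock: SRAS shifts left.
New SRAS: Y = 1857 + 6P.
Set AD = SRAS: 3387 − 12P = 1857 + 6P, so 1530 = 18P and P = 85.
Y = 3387 − 12·85 = 2367.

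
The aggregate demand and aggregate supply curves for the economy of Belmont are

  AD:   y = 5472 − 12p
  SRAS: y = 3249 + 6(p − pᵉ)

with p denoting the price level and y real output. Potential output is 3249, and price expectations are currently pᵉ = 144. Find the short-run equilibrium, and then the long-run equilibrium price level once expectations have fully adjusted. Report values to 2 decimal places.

Short run: p = 171.50, y = 3414.00. Long run: p = 185.25.

Short run: with pᵉ = 144, SRAS is y = 2385 + 6p. Setting AD = SRAS gives 3087 = 18p, so p = 171.50 and y = 5472 − 12p = 3414.00.
Output 3414.00 is above potential 3249, so over time expected prices rise and SRAS shifts left until y returns to 3249.
Long run: y = 3249 on the AD curve gives 3249 = 5472 − 12p, so p = 185.25.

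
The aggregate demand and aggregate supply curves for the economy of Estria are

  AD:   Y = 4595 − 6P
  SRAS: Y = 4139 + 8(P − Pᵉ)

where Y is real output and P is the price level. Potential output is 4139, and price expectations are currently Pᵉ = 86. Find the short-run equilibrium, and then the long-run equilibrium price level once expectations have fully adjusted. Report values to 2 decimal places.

Short run: P = 81.71, Y = 4104.71. Long run: P = 76.00.

Short run: with Pᵉ = 86, SRAS is Y = 3451 + 8P. Setting AD = SRAS gives 1144 = 14P, so P = 81.71 and Y = 4595 − 6P = 4104.71.
Output 4104.71 is below potential 4139, so over time expected prices fall and SRAS shifts right until Y returns to 4139.
Long run: Y = 4139 on the AD curve gives 4139 = 4595 − 6P, so P = 76.00.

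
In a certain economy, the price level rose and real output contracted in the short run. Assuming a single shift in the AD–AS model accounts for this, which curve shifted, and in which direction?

SRAS shifted left

P rose and Y fell. An AD shift moves P and Y in the same direction; an SRAS shift moves them in opposite directions.
Here P and Y moved in opposite directions, so the SRAS curve shifted.
Since Y fell, SRAS shifted left.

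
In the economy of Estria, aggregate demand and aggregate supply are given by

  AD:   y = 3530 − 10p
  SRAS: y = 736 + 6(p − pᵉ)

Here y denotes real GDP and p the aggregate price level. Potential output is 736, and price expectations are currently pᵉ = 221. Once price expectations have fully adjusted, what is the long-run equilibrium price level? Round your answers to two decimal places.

Long-run p = 279.40

Short run: with pᵉ = 221, SRAS is y = 6p − 590. Setting AD = SRAS gives 4120 = 16p, so p = 257.50 and y = 3530 − 10p = 955.00.
Output 955.00 is above potential 736, so over time expected prices rise and SRAS shifts left until y returns to 736.
Long run: y = 736 on the AD curve gives 736 = 3530 − 10p, so p = 279.40.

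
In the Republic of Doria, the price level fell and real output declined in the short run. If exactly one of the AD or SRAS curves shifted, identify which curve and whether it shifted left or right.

AD shifted left

P fell and Y fell. An AD shift moves P and Y in the same direction; an SRAS shift moves them in opposite directions.
Here P and Y moved in the same direction, so the AD curve shifted.
Since Y fell, AD shifted left.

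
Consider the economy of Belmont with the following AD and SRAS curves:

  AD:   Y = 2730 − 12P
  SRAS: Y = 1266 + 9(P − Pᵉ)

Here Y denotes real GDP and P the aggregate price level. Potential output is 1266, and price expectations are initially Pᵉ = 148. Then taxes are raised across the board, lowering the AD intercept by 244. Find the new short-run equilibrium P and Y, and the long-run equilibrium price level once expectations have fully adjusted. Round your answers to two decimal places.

Short run: P = 121.52, Y = 1027.71. Long run: P = 101.67.

AD shifts left: new AD is Y = 2486 − 12P. With Pᵉ = 148, SRAS is Y = 9P − 66.
Short run: 2486 − 12P = 9P − 66 gives 2552 = 21P, so P = 121.52 and Y = 2486 − 12P = 1027.71.
Y = 1027.71 is below potential 1266; expectations adjust and SRAS shifts right until Y = 1266.
Long run: on the new AD curve, 1266 = 2486 − 12P gives P = 101.67.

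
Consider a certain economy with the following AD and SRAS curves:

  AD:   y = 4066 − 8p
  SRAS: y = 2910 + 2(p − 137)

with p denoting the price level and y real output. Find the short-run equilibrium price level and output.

p = 143, y = 2922

Write SRAS as y = 2910 + 2p − 274 = 2636 + 2p.
Set AD = SRAS: 4066 − 8p = 2636 + 2p, so 1430 = 10p and p = 143.
Then y = 4066 − 8·143 = 2922.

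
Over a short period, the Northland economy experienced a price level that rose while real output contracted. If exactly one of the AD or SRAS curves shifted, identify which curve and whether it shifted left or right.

SRAS shifted left

P rose and Y fell. An AD shift moves P and Y in the same direction; an SRAS shift moves them in opposite directions.
Here P and Y moved in opposite directions, so the SRAS curve shifted.
Since Y fell, SRAS shifted left.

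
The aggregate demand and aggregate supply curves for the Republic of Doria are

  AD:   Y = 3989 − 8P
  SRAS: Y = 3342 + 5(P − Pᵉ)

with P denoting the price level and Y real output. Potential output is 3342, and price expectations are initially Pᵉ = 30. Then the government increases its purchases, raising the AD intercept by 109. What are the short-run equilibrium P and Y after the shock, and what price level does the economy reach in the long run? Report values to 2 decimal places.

Short run: P = 69.69, Y = 3540.46. Long run: P = 94.50.

AD shifts right: new AD is Y = 4098 − 8P. With Pᵉ = 30, SRAS is Y = 3192 + 5P.
Short run: 4098 − 8P = 3192 + 5P gives 906 = 13P, so P = 69.69 and Y = 4098 − 8P = 3540.46.
Y = 3540.46 is above potential 3342; expectations adjust and SRAS shifts left until Y = 3342.
Long run: on the new AD curve, 3342 = 4098 − 8P gives P = 94.50.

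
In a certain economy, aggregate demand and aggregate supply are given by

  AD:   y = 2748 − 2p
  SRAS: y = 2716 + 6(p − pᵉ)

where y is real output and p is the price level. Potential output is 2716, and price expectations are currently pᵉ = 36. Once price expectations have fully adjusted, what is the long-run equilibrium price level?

Long-run p = 16

Short run: with pᵉ = 36, SRAS is y = 2500 + 6p. Setting AD = SRAS gives 248 = 8p, so p = 31 and y = 2748 − 2·31 = 2686.
Output 2686 is below potential 2716, so over time expected prices fall and SRAS shifts right until y returns to 2716.
Long run: y = 2716 on the AD curve gives 2716 = 2748 − 2p, so p = 16.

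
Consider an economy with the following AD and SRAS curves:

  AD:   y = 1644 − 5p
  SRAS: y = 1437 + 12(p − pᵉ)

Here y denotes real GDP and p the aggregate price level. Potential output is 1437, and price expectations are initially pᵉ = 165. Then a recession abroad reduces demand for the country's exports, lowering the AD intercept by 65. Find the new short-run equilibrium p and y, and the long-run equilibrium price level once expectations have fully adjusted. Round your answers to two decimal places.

AD shifts left: new AD is y = 1579 − 5p. With pᵉ = 165, SRAS is y = 12p − 543.
Short run: 1579 − 5p = 12p − 543 gives 2122 = 17p, so p = 124.82 and y = 1579 − 5p = 954.88.
y = 954.88 is below potential 1437; expectations adjust and SRAS shifts right until y = 1437.
Long run: on the new AD curve, 1437 = 1579 − 5p gives p = 28.40.

Short run: p = 124.82, y = 954.88. Long run: p = 28.40.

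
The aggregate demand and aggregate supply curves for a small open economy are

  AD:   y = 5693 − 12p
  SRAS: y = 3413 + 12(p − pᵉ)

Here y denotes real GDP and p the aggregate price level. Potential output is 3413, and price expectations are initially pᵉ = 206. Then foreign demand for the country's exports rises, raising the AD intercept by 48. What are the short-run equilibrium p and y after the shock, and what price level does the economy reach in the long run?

Short run: p = 200, y = 3341. Long run: p = 194.

AD shifts right: new AD is y = 5741 − 12p. With pᵉ = 206, SRAS is y = 941 + 12p.
Short run: 5741 − 12p = 941 + 12p gives 4800 = 24p, so p = 200 and y = 5741 − 12·200 = 3341.
y = 3341 is below potential 3413; expectations adjust and SRAS shifts right until y = 3413.
Long run: on the new AD curve, 3413 = 5741 − 12p gives p = 194.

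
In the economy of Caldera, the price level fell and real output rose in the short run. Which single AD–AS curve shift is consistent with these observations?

SRAS shifted right

P fell and Y rose. An AD shift moves P and Y in the same direction; an SRAS shift moves them in opposite directions.
Here P and Y moved in opposite directions, so the SRAS curve shifted.
Since Y rose, SRAS shifted right.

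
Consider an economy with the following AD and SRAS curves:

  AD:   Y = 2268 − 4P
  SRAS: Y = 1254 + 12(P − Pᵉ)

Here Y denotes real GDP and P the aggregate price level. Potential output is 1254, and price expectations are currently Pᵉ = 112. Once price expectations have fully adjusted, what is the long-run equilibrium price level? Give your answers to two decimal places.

Short run: with Pᵉ = 112, SRAS is Y = 12P − 90. Setting AD = SRAS gives 2358 = 16P, so P = 147.38 and Y = 2268 − 4P = 1678.50.
Output 1678.50 is above potential 1254, so over time expected prices rise and SRAS shifts left until Y returns to 1254.
Long run: Y = 1254 on the AD curve gives 1254 = 2268 − 4P, so P = 253.50.

Long-run P = 253.50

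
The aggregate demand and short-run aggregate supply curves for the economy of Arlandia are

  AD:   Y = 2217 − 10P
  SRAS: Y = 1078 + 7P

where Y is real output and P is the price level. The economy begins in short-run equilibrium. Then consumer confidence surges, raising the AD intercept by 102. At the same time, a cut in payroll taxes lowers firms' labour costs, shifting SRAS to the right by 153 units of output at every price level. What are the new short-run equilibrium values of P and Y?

P = 64, Y = 1679

After both shocks: AD is Y = 2319 − 10P and SRAS is Y = 1231 + 7P.
Setting them equal: 1088 = 17P, so P = 64.
Y = 2319 − 10·64 = 1679.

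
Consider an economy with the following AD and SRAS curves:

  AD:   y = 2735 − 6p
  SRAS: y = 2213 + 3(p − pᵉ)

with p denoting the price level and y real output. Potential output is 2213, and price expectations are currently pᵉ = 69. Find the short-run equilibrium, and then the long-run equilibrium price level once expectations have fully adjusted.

Short run: p = 81, y = 2249. Long run: p = 87.

Short run: with pᵉ = 69, SRAS is y = 2006 + 3p. Setting AD = SRAS gives 729 = 9p, so p = 81 and y = 2735 − 6·81 = 2249.
Output 2249 is above potential 2213, so over time expected prices rise and SRAS shifts left until y returns to 2213.
Long run: y = 2213 on the AD curve gives 2213 = 2735 − 6p, so p = 87.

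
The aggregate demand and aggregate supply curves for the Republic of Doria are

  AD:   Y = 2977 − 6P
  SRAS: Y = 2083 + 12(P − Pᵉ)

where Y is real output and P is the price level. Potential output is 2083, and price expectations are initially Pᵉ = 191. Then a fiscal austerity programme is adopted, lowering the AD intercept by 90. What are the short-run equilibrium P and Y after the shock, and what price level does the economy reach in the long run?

AD shifts left: new AD is Y = 2887 − 6P. With Pᵉ = 191, SRAS is Y = 12P − 209.
Short run: 2887 − 6P = 12P − 209 gives 3096 = 18P, so P = 172 and Y = 2887 − 6·172 = 1855.
Y = 1855 is below potential 2083; expectations adjust and SRAS shifts right until Y = 2083.
Long run: on the new AD curve, 2083 = 2887 − 6P gives P = 134.

Short run: P = 172, Y = 1855. Long run: P = 134.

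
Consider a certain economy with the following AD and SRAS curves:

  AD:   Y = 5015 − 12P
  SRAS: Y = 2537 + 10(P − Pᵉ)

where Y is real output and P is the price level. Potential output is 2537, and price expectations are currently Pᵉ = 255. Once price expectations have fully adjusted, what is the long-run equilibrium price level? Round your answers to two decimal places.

Long-run P = 206.50

Short run: with Pᵉ = 255, SRAS is Y = 10P − 13. Setting AD = SRAS gives 5028 = 22P, so P = 228.55 and Y = 5015 − 12P = 2272.45.
Output 2272.45 is below potential 2537, so over time expected prices fall and SRAS shifts right until Y returns to 2537.
Long run: Y = 2537 on the AD curve gives 2537 = 5015 − 12P, so P = 206.50.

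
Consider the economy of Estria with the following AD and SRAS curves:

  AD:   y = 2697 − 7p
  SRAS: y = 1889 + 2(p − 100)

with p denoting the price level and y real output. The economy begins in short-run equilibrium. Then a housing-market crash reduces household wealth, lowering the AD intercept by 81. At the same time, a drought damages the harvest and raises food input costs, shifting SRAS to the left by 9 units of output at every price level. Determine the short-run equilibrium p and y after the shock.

p = 104, y = 1888

After both shocks: AD is y = 2616 − 7p and SRAS is y = 1680 + 2p.
Setting them equal: 936 = 9p, so p = 104.
y = 2616 − 7·104 = 1888.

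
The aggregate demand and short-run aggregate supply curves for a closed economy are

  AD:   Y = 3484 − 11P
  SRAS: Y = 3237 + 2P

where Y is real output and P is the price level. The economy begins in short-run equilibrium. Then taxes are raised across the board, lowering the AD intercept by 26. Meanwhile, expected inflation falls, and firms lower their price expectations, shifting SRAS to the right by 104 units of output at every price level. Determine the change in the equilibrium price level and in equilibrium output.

ΔP = -10, ΔY = +84

After both shocks: AD is Y = 3458 − 11P and SRAS is Y = 3341 + 2P.
Setting them equal: 117 = 13P, so P = 9.
Y = 3458 − 11·9 = 3359.
Initially P = 19, Y = 3275, so ΔP = -10 and ΔY = +84.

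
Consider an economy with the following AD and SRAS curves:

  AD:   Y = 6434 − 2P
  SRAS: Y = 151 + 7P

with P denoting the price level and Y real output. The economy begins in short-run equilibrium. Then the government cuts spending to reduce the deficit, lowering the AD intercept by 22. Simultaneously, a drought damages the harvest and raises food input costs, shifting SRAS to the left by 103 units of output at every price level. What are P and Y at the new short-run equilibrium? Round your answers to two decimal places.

P = 707.11, Y = 4997.78

After both shocks: AD is Y = 6412 − 2P and SRAS is Y = 48 + 7P.
Setting them equal: 6364 = 9P, so P = 707.11.
Substituting into AD, Y = 4997.78.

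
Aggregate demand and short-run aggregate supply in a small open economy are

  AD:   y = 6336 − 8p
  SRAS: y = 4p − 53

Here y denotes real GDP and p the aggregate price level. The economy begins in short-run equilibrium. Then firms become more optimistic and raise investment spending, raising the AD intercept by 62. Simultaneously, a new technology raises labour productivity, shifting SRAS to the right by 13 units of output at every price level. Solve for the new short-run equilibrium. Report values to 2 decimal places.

p = 536.50, y = 2106.00

After both shocks: AD is y = 6398 − 8p and SRAS is y = 4p − 40.
Setting them equal: 6438 = 12p, so p = 536.50.
Substituting into AD, y = 2106.00.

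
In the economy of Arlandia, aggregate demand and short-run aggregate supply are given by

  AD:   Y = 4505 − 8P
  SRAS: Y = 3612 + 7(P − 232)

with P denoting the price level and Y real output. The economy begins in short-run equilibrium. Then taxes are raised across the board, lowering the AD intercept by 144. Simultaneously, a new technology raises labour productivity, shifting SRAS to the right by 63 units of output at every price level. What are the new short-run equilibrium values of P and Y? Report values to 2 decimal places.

After both shocks: AD is Y = 4361 − 8P and SRAS is Y = 2051 + 7P.
Setting them equal: 2310 = 15P, so P = 154.00.
Substituting into AD, Y = 3129.00.

P = 154.00, Y = 3129.00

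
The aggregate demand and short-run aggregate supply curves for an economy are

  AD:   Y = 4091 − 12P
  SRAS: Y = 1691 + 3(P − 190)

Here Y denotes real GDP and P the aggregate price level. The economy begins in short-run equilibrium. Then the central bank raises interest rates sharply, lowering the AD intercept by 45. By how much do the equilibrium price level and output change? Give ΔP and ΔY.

ΔP = -3, ΔY = -9

This is a negative demand shock: AD shifts left.
New AD: Y = 4046 − 12P.
SRAS can be written Y = 1121 + 3P.
Set AD = SRAS: 4046 − 12P = 1121 + 3P, so 2925 = 15P and P = 195.
Y = 4046 − 12·195 = 1706.
Initially P = 198, Y = 1715, so ΔP = -3 and ΔY = -9.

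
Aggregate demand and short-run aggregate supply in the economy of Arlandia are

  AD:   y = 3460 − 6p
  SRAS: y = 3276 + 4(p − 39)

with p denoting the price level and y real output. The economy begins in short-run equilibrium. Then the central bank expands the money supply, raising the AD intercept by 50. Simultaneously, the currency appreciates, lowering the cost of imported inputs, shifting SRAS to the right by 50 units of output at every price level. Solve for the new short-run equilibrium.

p = 34, y = 3306

After both shocks: AD is y = 3510 − 6p and SRAS is y = 3170 + 4p.
Setting them equal: 340 = 10p, so p = 34.
y = 3510 − 6·34 = 3306.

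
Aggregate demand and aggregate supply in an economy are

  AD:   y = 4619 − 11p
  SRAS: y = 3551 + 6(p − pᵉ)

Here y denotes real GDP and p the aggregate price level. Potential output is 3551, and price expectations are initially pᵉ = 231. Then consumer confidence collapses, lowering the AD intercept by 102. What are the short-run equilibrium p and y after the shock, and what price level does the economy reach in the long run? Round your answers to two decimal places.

Short run: p = 138.35, y = 2995.12. Long run: p = 87.82.

AD shifts left: new AD is y = 4517 − 11p. With pᵉ = 231, SRAS is y = 2165 + 6p.
Short run: 4517 − 11p = 2165 + 6p gives 2352 = 17p, so p = 138.35 and y = 4517 − 11p = 2995.12.
y = 2995.12 is below potential 3551; expectations adjust and SRAS shifts right until y = 3551.
Long run: on the new AD curve, 3551 = 4517 − 11p gives p = 87.82.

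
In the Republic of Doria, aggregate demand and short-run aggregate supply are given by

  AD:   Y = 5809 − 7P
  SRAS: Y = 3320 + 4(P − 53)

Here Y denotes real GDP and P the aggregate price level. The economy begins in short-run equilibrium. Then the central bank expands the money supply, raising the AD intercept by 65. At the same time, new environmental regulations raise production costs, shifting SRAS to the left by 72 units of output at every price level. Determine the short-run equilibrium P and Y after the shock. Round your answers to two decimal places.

P = 258.00, Y = 4068.00

After both shocks: AD is Y = 5874 − 7P and SRAS is Y = 3036 + 4P.
Setting them equal: 2838 = 11P, so P = 258.00.
Substituting into AD, Y = 4068.00.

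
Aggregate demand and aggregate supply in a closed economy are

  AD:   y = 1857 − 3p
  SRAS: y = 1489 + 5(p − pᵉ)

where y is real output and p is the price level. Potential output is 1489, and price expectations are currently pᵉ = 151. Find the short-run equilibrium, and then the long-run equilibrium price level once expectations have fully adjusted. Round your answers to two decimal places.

Short run: p = 140.38, y = 1435.88. Long run: p = 122.67.

Short run: with pᵉ = 151, SRAS is y = 734 + 5p. Setting AD = SRAS gives 1123 = 8p, so p = 140.38 and y = 1857 − 3p = 1435.88.
Output 1435.88 is below potential 1489, so over time expected prices fall and SRAS shifts right until y returns to 1489.
Long run: y = 1489 on the AD curve gives 1489 = 1857 − 3p, so p = 122.67.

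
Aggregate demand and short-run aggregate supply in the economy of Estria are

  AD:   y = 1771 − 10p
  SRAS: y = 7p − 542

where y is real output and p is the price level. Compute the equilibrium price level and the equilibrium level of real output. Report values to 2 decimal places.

Set AD = SRAS: 1771 − 10p = 7p − 542, so 2313 = 17p and p = 136.06.
Substituting into AD, y = 1771 − 10p = 410.41.

p = 136.06, y = 410.41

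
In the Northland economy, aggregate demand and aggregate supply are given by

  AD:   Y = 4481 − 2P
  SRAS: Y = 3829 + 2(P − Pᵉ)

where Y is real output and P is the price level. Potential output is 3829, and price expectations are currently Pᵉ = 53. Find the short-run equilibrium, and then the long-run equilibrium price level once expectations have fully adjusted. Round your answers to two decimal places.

Short run: P = 189.50, Y = 4102.00. Long run: P = 326.00.

Short run: with Pᵉ = 53, SRAS is Y = 3723 + 2P. Setting AD = SRAS gives 758 = 4P, so P = 189.50 and Y = 4481 − 2P = 4102.00.
Output 4102.00 is above potential 3829, so over time expected prices rise and SRAS shifts left until Y returns to 3829.
Long run: Y = 3829 on the AD curve gives 3829 = 4481 − 2P, so P = 326.00.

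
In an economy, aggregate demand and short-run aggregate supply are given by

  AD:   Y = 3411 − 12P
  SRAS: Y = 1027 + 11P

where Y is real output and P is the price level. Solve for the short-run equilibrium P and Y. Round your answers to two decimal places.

Set AD = SRAS: 3411 − 12P = 1027 + 11P, so 2384 = 23P and P = 103.65.
Substituting into AD, Y = 3411 − 12P = 2167.17.

P = 103.65, Y = 2167.17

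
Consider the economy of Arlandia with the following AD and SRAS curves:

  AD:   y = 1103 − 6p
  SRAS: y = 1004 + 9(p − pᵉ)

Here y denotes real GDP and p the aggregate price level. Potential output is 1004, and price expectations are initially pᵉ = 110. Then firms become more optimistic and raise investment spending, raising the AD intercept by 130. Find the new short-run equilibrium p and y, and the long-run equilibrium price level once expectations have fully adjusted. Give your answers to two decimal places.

Short run: p = 81.27, y = 745.40. Long run: p = 38.17.

AD shifts right: new AD is y = 1233 − 6p. With pᵉ = 110, SRAS is y = 14 + 9p.
Short run: 1233 − 6p = 14 + 9p gives 1219 = 15p, so p = 81.27 and y = 1233 − 6p = 745.40.
y = 745.40 is below potential 1004; expectations adjust and SRAS shifts right until y = 1004.
Long run: on the new AD curve, 1004 = 1233 − 6p gives p = 38.17.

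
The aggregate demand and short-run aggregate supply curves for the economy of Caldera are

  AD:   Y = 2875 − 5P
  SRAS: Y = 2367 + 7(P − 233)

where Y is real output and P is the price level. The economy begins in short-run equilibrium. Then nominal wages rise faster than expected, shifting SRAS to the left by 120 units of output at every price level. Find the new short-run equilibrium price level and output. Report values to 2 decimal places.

P = 188.25, Y = 1933.75

This is a negative supply shock: SRAS shifts left.
New SRAS: Y = 616 + 7P.
Set AD = SRAS: 2875 − 5P = 616 + 7P, so 2259 = 12P and P = 188.25.
Substituting into AD, Y = 1933.75.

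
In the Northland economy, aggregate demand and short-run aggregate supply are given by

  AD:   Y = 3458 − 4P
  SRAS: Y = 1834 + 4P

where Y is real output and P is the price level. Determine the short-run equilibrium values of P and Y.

P = 203, Y = 2646

Set AD = SRAS: 3458 − 4P = 1834 + 4P, so 1624 = 8P and P = 203.
Then Y = 3458 − 4·203 = 2646.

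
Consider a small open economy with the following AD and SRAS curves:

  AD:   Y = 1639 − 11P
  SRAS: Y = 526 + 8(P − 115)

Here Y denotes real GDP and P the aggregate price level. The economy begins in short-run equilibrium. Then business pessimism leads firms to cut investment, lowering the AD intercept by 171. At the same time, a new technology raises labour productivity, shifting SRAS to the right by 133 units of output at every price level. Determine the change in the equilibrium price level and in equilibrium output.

After both shocks: AD is Y = 1468 − 11P and SRAS is Y = 8P − 261.
Setting them equal: 1729 = 19P, so P = 91.
Y = 1468 − 11·91 = 467.
Initially P = 107, Y = 462, so ΔP = -16 and ΔY = +5.

ΔP = -16, ΔY = +5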